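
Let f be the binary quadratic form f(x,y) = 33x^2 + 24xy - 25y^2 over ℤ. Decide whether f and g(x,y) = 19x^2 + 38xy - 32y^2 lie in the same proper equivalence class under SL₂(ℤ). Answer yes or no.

D₁ = 3876, D₂ = 3876
river cycle of f (length 16): (-25, 26, 32), (32, 38, -19), (-19, 38, 32), (32, 26, -25), (-25, 24, 33), (33, 42, -16), (-16, 54, 15), (15, 36, -43), (-43, 50, 8), (8, 62, -1), … (6 more)
river cycle of g (length 16): (-32, 26, 25), (25, 24, -33), (-33, 42, 16), (16, 54, -15), (-15, 36, 43), (43, 50, -8), (-8, 62, 1), (1, 62, -8), (-8, 50, 43), (43, 36, -15), … (6 more)
cycles differ ⇒ inequivalent

no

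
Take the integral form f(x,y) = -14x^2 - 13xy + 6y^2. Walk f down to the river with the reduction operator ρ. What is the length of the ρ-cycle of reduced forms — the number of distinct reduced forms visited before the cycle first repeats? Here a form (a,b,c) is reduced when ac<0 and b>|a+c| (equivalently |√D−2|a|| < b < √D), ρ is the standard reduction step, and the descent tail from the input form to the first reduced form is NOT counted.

D = 505, ⌊√D⌋ = 22
descent: ρ → (6,13,-14)  [lands on river]
river: ρ → (-14,15,5)
river: ρ → (5,15,-14)
river: ρ → (-14,13,6)
river: ρ → (6,11,-16)
river: ρ → (-16,21,1)
river: ρ → (1,21,-16)
river: ρ → (-16,11,6)
ρ-cycle length = 8 (tail of 1 descent step not counted)

8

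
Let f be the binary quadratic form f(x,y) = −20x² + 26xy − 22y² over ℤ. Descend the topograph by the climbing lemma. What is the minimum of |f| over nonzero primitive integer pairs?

translate: b→14 (≡-26 mod 40), so (20,-26,22)→(20,14,16)
flip: (20,14,16)→(16,-14,20)
reduced (well bottom): (16,-14,20) with a≤c, −a<b≤a
well minimum |f| = |-16| = 16 (negative-definite)

16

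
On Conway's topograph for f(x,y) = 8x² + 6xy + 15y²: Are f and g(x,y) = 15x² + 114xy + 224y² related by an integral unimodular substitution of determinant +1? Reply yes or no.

D₁ = -444, D₂ = -444
f: reduced (well bottom): (8,6,15) with a≤c, −a<b≤a
g: translate: b→-6 (≡114 mod 30), so (15,114,224)→(15,-6,8)
g: flip: (15,-6,8)→(8,6,15)
g: reduced (well bottom): (8,6,15) with a≤c, −a<b≤a
reduced forms (8, 6, 15) vs (8, 6, 15) ⇒ equivalent

yes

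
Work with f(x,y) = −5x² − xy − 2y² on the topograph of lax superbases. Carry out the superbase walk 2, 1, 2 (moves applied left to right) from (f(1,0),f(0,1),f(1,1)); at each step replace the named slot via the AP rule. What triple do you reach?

start (-5,-2,-8) = (f(1,0),f(0,1),f(1,1))
replace slot 2: 2·((-5)+(-8)) − (-2) = -24 → (-5,-24,-8)
replace slot 1: 2·((-24)+(-8)) − (-5) = -59 → (-59,-24,-8)
replace slot 2: 2·((-59)+(-8)) − (-24) = -110 → (-59,-110,-8)

-59,-110,-8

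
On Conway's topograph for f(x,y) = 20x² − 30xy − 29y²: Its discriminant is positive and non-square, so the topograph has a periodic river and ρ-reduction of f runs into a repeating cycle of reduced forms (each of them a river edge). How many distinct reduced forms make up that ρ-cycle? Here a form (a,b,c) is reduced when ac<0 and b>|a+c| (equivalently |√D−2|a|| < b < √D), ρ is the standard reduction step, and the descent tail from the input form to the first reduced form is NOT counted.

D = 3220, ⌊√D⌋ = 56
descent: ρ → (-29,30,20)  [lands on river]
river: ρ → (20,50,-9)
river: ρ → (-9,40,45)
river: ρ → (45,50,-4)
river: ρ → (-4,54,19)
river: ρ → (19,22,-36)
river: ρ → (-36,50,5)
river: ρ → (5,50,-36)
river: ρ → (-36,22,19)
river: ρ → (19,54,-4)
river: ρ → (-4,50,45)
river: ρ → (45,40,-9)
river: ρ → (-9,50,20)
river: ρ → (20,30,-29)
river: ρ → (-29,28,21)
river: ρ → (21,56,-1)
river: ρ → (-1,56,21)
river: ρ → (21,28,-29)
ρ-cycle length = 18 (tail of 1 descent step not counted)

18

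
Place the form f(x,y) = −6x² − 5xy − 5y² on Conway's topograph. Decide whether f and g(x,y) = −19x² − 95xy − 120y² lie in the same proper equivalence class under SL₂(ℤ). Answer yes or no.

D₁ = -95, D₂ = -95
f is negative-definite; reduce −f:
−f: flip: (6,5,5)→(5,-5,6)
−f: translate: b→5 (≡-5 mod 10), so (5,-5,6)→(5,5,6)
−f: reduced (well bottom): (5,5,6) with a≤c, −a<b≤a
flip sign back: reduced form of f is (-5,-5,-6)
g is negative-definite; reduce −g:
−g: translate: b→19 (≡95 mod 38), so (19,95,120)→(19,19,6)
−g: flip: (19,19,6)→(6,-19,19)
−g: translate: b→5 (≡-19 mod 12), so (6,-19,19)→(6,5,5)
−g: flip: (6,5,5)→(5,-5,6)
−g: translate: b→5 (≡-5 mod 10), so (5,-5,6)→(5,5,6)
−g: reduced (well bottom): (5,5,6) with a≤c, −a<b≤a
flip sign back: reduced form of g is (-5,-5,-6)
reduced forms (-5, -5, -6) vs (-5, -5, -6) ⇒ equivalent

yes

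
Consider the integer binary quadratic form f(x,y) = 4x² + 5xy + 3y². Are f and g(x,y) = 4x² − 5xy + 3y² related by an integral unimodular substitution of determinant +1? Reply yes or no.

D₁ = -23, D₂ = -23
f: translate: b→-3 (≡5 mod 8), so (4,5,3)→(4,-3,2)
f: flip: (4,-3,2)→(2,3,4)
f: translate: b→-1 (≡3 mod 4), so (2,3,4)→(2,-1,3)
f: reduced (well bottom): (2,-1,3) with a≤c, −a<b≤a
g: translate: b→3 (≡-5 mod 8), so (4,-5,3)→(4,3,2)
g: flip: (4,3,2)→(2,-3,4)
g: translate: b→1 (≡-3 mod 4), so (2,-3,4)→(2,1,3)
g: reduced (well bottom): (2,1,3) with a≤c, −a<b≤a
reduced forms (2, -1, 3) vs (2, 1, 3) ⇒ inequivalent

no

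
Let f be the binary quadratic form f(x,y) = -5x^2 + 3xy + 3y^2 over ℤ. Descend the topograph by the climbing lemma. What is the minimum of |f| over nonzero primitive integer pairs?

river: ρ → (3,3,-5)
river: ρ → (-5,7,1)
river: ρ → (1,7,-5)
river: ρ → (-5,3,3)
closes: descent 0, river 4
min |a| on river = 1

1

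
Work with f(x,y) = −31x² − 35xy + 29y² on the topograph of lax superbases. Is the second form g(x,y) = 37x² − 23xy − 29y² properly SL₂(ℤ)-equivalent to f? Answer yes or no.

D₁ = 4821, D₂ = 4821
river cycle of f (length 20): (29, 35, -31), (-31, 27, 33), (33, 39, -25), (-25, 61, 11), (11, 49, -55), (-55, 61, 5), (5, 69, -3), (-3, 69, 5), (5, 61, -55), (-55, 49, 11), … (10 more)
river cycle of g (length 20): (-29, 23, 37), (37, 51, -15), (-15, 69, 1), (1, 69, -15), (-15, 51, 37), (37, 23, -29), (-29, 35, 31), (31, 27, -33), (-33, 39, 25), (25, 61, -11), … (10 more)
cycles differ ⇒ inequivalent

no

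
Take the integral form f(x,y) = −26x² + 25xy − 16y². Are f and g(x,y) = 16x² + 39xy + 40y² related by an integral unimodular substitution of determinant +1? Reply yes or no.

D₁ = -1039, D₂ = -1039
f is negative-definite; reduce −f:
−f: flip: (26,-25,16)→(16,25,26)
−f: translate: b→-7 (≡25 mod 32), so (16,25,26)→(16,-7,17)
−f: reduced (well bottom): (16,-7,17) with a≤c, −a<b≤a
flip sign back: reduced form of f is (-16,7,-17)
g: translate: b→7 (≡39 mod 32), so (16,39,40)→(16,7,17)
g: reduced (well bottom): (16,7,17) with a≤c, −a<b≤a
reduced forms (-16, 7, -17) vs (16, 7, 17) ⇒ inequivalent

no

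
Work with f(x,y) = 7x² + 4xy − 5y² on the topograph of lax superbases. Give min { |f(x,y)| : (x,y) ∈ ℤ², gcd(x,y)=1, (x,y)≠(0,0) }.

river: ρ → (-5,6,6)
river: ρ → (6,6,-5)
river: ρ → (-5,4,7)
river: ρ → (7,10,-2)
river: ρ → (-2,10,7)
river: ρ → (7,4,-5)
closes: descent 0, river 6
min |a| on river = 2

2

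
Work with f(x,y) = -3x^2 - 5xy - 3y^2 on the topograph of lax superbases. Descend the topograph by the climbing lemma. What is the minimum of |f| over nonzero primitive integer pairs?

translate: b→-1 (≡5 mod 6), so (3,5,3)→(3,-1,1)
flip: (3,-1,1)→(1,1,3)
reduced (well bottom): (1,1,3) with a≤c, −a<b≤a
well minimum |f| = |-1| = 1 (negative-definite)

1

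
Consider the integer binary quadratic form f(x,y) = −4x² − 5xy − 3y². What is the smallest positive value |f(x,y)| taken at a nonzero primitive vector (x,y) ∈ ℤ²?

translate: b→-3 (≡5 mod 8), so (4,5,3)→(4,-3,2)
flip: (4,-3,2)→(2,3,4)
translate: b→-1 (≡3 mod 4), so (2,3,4)→(2,-1,3)
reduced (well bottom): (2,-1,3) with a≤c, −a<b≤a
well minimum |f| = |-2| = 2 (negative-definite)

2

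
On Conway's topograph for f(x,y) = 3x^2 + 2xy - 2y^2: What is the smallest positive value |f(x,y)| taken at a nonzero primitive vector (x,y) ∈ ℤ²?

river: ρ → (-2,2,3)
river: ρ → (3,4,-1)
river: ρ → (-1,4,3)
river: ρ → (3,2,-2)
closes: descent 0, river 4
min |a| on river = 1

1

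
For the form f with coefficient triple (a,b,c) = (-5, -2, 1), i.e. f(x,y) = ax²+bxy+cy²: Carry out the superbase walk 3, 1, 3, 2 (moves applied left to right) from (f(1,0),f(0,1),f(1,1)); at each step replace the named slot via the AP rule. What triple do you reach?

start (-5,1,-6) = (f(1,0),f(0,1),f(1,1))
replace slot 3: 2·((-5)+1) − (-6) = -2 → (-5,1,-2)
replace slot 1: 2·(1+(-2)) − (-5) = 3 → (3,1,-2)
replace slot 3: 2·(3+1) − (-2) = 10 → (3,1,10)
replace slot 2: 2·(3+10) − 1 = 25 → (3,25,10)

3,25,10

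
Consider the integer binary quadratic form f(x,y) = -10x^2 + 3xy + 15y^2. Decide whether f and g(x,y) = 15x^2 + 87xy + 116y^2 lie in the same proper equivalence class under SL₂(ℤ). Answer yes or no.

D₁ = 609, D₂ = 609
river cycle of f (length 16): (-10, 23, 2), (2, 21, -21), (-21, 21, 2), (2, 23, -10), (-10, 17, 8), (8, 15, -12), (-12, 9, 11), (11, 13, -10), (-10, 7, 14), (14, 21, -3), … (6 more)
river cycle of g (length 16): (-10, 23, 2), (2, 21, -21), (-21, 21, 2), (2, 23, -10), (-10, 17, 8), (8, 15, -12), (-12, 9, 11), (11, 13, -10), (-10, 7, 14), (14, 21, -3), … (6 more)
cycles coincide ⇒ equivalent

yes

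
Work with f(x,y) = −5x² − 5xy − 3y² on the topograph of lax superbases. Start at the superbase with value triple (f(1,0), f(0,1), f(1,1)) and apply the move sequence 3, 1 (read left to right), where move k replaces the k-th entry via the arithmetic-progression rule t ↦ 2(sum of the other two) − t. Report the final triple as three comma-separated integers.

start (-5,-3,-13) = (f(1,0),f(0,1),f(1,1))
replace slot 3: 2·((-5)+(-3)) − (-13) = -3 → (-5,-3,-3)
replace slot 1: 2·((-3)+(-3)) − (-5) = -7 → (-7,-3,-3)

-7,-3,-3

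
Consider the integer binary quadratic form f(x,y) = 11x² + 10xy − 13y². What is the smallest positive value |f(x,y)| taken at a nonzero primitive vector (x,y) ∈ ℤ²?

river: ρ → (-13,16,8)
river: ρ → (8,16,-13)
river: ρ → (-13,10,11)
river: ρ → (11,12,-12)
river: ρ → (-12,12,11)
river: ρ → (11,10,-13)
closes: descent 0, river 6
min |a| on river = 8

8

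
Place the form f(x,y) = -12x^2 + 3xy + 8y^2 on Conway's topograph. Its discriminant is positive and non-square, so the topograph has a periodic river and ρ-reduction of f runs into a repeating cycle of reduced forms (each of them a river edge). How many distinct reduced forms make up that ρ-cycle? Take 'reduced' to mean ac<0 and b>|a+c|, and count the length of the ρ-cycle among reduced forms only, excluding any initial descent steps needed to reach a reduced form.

D = 393, ⌊√D⌋ = 19
descent: ρ → (8,13,-7)  [lands on river]
river: ρ → (-7,15,6)
river: ρ → (6,9,-13)
river: ρ → (-13,17,2)
river: ρ → (2,19,-4)
river: ρ → (-4,13,14)
river: ρ → (14,15,-3)
river: ρ → (-3,15,14)
river: ρ → (14,13,-4)
river: ρ → (-4,19,2)
river: ρ → (2,17,-13)
river: ρ → (-13,9,6)
river: ρ → (6,15,-7)
river: ρ → (-7,13,8)
river: ρ → (8,19,-1)
river: ρ → (-1,19,8)
ρ-cycle length = 16 (tail of 1 descent step not counted)

16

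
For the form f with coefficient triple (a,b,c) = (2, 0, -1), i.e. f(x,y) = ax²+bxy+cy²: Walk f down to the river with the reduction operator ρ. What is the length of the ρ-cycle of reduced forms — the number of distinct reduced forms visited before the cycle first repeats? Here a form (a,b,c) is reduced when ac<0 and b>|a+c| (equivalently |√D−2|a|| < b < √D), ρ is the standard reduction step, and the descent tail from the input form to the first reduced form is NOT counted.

D = 8, ⌊√D⌋ = 2
descent: ρ → (-1,2,1)  [lands on river]
river: ρ → (1,2,-1)
ρ-cycle length = 2 (tail of 1 descent step not counted)

2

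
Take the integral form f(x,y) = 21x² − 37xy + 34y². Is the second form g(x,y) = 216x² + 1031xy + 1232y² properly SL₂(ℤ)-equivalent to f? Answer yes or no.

D₁ = -1487, D₂ = -1487
f: translate: b→5 (≡-37 mod 42), so (21,-37,34)→(21,5,18)
f: flip: (21,5,18)→(18,-5,21)
f: reduced (well bottom): (18,-5,21) with a≤c, −a<b≤a
g: translate: b→167 (≡1031 mod 432), so (216,1031,1232)→(216,167,34)
g: flip: (216,167,34)→(34,-167,216)
g: translate: b→-31 (≡-167 mod 68), so (34,-167,216)→(34,-31,18)
g: flip: (34,-31,18)→(18,31,34)
g: translate: b→-5 (≡31 mod 36), so (18,31,34)→(18,-5,21)
g: reduced (well bottom): (18,-5,21) with a≤c, −a<b≤a
reduced forms (18, -5, 21) vs (18, -5, 21) ⇒ equivalent

yes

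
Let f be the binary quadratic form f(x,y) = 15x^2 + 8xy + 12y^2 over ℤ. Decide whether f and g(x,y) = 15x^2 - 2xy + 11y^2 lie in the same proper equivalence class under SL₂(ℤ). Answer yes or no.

D₁ = -656, D₂ = -656
f: flip: (15,8,12)→(12,-8,15)
f: reduced (well bottom): (12,-8,15) with a≤c, −a<b≤a
g: flip: (15,-2,11)→(11,2,15)
g: reduced (well bottom): (11,2,15) with a≤c, −a<b≤a
reduced forms (12, -8, 15) vs (11, 2, 15) ⇒ inequivalent

no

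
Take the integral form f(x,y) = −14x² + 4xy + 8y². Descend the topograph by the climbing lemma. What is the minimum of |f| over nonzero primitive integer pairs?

descent: ρ → (8,12,-10)  [lands on river]
river: ρ → (-10,8,10)
river: ρ → (10,12,-8)
river: ρ → (-8,20,2)
river: ρ → (2,20,-8)
river: ρ → (-8,12,10)
river: ρ → (10,8,-10)
river: ρ → (-10,12,8)
river: ρ → (8,20,-2)
river: ρ → (-2,20,8)
closes: descent 1, river 10
min |a| on river = 2

2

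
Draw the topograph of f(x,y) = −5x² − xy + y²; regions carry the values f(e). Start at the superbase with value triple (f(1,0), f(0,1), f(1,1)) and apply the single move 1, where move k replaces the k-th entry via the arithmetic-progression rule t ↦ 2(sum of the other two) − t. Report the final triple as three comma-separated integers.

start (-5,1,-5) = (f(1,0),f(0,1),f(1,1))
replace slot 1: 2·(1+(-5)) − (-5) = -3 → (-3,1,-5)

-3,1,-5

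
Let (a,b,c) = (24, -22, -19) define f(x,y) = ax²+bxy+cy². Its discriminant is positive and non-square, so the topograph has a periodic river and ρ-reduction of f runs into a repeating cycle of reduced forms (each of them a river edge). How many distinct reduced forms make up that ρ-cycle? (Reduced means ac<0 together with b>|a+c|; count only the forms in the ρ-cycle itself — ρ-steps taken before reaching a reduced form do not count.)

D = 2308, ⌊√D⌋ = 48
descent: ρ → (-19,22,24)  [lands on river]
river: ρ → (24,26,-17)
river: ρ → (-17,42,8)
river: ρ → (8,38,-27)
river: ρ → (-27,16,19)
river: ρ → (19,22,-24)
river: ρ → (-24,26,17)
river: ρ → (17,42,-8)
river: ρ → (-8,38,27)
river: ρ → (27,16,-19)
ρ-cycle length = 10 (tail of 1 descent step not counted)

10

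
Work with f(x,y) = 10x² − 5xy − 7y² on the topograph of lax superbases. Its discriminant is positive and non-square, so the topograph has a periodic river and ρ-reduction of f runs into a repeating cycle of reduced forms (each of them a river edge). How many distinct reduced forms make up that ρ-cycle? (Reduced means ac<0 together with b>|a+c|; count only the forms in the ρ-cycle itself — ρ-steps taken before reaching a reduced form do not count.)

D = 305, ⌊√D⌋ = 17
descent: ρ → (-7,5,10)  [lands on river]
river: ρ → (10,15,-2)
river: ρ → (-2,17,2)
river: ρ → (2,15,-10)
river: ρ → (-10,5,7)
river: ρ → (7,9,-8)
river: ρ → (-8,7,8)
river: ρ → (8,9,-7)
ρ-cycle length = 8 (tail of 1 descent step not counted)

8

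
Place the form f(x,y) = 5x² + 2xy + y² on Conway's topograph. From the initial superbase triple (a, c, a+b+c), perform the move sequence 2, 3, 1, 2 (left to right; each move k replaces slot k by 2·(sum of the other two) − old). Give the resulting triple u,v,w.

start (5,1,8) = (f(1,0),f(0,1),f(1,1))
replace slot 2: 2·(5+8) − 1 = 25 → (5,25,8)
replace slot 3: 2·(5+25) − 8 = 52 → (5,25,52)
replace slot 1: 2·(25+52) − 5 = 149 → (149,25,52)
replace slot 2: 2·(149+52) − 25 = 377 → (149,377,52)

149,377,52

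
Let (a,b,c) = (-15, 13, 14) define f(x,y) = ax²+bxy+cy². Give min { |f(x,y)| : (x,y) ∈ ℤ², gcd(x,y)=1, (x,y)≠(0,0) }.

river: ρ → (14,15,-14)
river: ρ → (-14,13,15)
river: ρ → (15,17,-12)
river: ρ → (-12,31,1)
river: ρ → (1,31,-12)
river: ρ → (-12,17,15)
river: ρ → (15,13,-14)
river: ρ → (-14,15,14)
river: ρ → (14,13,-15)
river: ρ → (-15,17,12)
river: ρ → (12,31,-1)
river: ρ → (-1,31,12)
river: ρ → (12,17,-15)
river: ρ → (-15,13,14)
closes: descent 0, river 14
min |a| on river = 1

1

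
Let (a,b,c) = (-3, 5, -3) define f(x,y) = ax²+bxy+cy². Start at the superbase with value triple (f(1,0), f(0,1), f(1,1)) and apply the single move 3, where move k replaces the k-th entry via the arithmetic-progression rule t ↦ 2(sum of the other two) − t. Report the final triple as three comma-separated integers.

start (-3,-3,-1) = (f(1,0),f(0,1),f(1,1))
replace slot 3: 2·((-3)+(-3)) − (-1) = -11 → (-3,-3,-11)

-3,-3,-11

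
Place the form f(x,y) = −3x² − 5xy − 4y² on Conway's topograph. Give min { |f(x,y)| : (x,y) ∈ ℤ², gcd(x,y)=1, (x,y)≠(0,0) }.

translate: b→-1 (≡5 mod 6), so (3,5,4)→(3,-1,2)
flip: (3,-1,2)→(2,1,3)
reduced (well bottom): (2,1,3) with a≤c, −a<b≤a
well minimum |f| = |-2| = 2 (negative-definite)

2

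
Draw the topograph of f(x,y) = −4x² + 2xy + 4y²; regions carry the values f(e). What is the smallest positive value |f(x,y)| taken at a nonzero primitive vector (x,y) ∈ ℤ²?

river: ρ → (4,6,-2)
river: ρ → (-2,6,4)
river: ρ → (4,2,-4)
river: ρ → (-4,6,2)
river: ρ → (2,6,-4)
river: ρ → (-4,2,4)
closes: descent 0, river 6
min |a| on river = 2

2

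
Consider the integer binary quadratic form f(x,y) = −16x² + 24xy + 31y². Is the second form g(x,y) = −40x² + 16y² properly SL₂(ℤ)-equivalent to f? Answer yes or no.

D₁ = 2560, D₂ = 2560
river cycle of f (length 12): (31, 38, -9), (-9, 34, 39), (39, 44, -4), (-4, 44, 39), (39, 34, -9), (-9, 38, 31), (31, 24, -16), (-16, 40, 15), (15, 50, -1), (-1, 50, 15), … (2 more)
river cycle of g (length 6): (16, 32, -24), (-24, 16, 24), (24, 32, -16), (-16, 32, 24), (24, 16, -24), (-24, 32, 16)
cycles differ ⇒ inequivalent

no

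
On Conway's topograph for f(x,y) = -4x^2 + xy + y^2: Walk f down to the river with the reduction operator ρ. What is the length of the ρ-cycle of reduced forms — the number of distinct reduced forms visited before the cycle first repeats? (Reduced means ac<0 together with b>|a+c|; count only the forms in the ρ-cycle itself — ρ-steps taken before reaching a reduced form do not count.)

D = 17, ⌊√D⌋ = 4
descent: ρ → (1,3,-2)  [lands on river]
river: ρ → (-2,1,2)
river: ρ → (2,3,-1)
river: ρ → (-1,3,2)
river: ρ → (2,1,-2)
river: ρ → (-2,3,1)
ρ-cycle length = 6 (tail of 1 descent step not counted)

6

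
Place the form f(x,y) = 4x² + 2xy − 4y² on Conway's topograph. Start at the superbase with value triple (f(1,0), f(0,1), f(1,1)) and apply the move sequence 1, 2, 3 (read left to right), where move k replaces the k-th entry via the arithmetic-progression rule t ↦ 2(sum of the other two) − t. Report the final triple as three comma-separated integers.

start (4,-4,2) = (f(1,0),f(0,1),f(1,1))
replace slot 1: 2·((-4)+2) − 4 = -8 → (-8,-4,2)
replace slot 2: 2·((-8)+2) − (-4) = -8 → (-8,-8,2)
replace slot 3: 2·((-8)+(-8)) − 2 = -34 → (-8,-8,-34)

-8,-8,-34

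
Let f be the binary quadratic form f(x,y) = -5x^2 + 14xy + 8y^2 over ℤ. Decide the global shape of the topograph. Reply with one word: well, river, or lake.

D = b²−4ac = 14² − 4·(-5)·8 = 356
D > 0 non-square ⇒ indefinite ⇒ periodic river

river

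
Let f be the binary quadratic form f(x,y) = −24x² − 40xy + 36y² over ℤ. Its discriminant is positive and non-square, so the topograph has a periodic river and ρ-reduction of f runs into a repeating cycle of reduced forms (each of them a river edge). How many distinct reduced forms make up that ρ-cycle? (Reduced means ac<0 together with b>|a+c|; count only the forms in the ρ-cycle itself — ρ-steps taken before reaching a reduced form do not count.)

D = 5056, ⌊√D⌋ = 71
descent: ρ → (36,40,-24)  [lands on river]
river: ρ → (-24,56,20)
river: ρ → (20,64,-12)
river: ρ → (-12,56,40)
river: ρ → (40,24,-28)
river: ρ → (-28,32,36)
ρ-cycle length = 6 (tail of 1 descent step not counted)

6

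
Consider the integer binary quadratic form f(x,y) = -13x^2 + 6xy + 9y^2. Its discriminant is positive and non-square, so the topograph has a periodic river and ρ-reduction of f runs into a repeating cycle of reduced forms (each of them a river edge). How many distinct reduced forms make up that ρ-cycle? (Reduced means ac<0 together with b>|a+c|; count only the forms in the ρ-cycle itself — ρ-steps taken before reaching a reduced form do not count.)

D = 504, ⌊√D⌋ = 22
river: ρ → (9,12,-10)
river: ρ → (-10,8,11)
river: ρ → (11,14,-7)
river: ρ → (-7,14,11)
river: ρ → (11,8,-10)
river: ρ → (-10,12,9)
river: ρ → (9,6,-13)
river: ρ → (-13,20,2)
river: ρ → (2,20,-13)
river: ρ → (-13,6,9)
ρ-cycle length = 10 (tail of 0 descent steps not counted)

10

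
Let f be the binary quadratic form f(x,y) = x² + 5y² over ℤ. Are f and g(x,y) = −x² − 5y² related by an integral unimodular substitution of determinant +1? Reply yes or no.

D₁ = -20, D₂ = -20
f: reduced (well bottom): (1,0,5) with a≤c, −a<b≤a
g is negative-definite; reduce −g:
−g: reduced (well bottom): (1,0,5) with a≤c, −a<b≤a
flip sign back: reduced form of g is (-1,0,-5)
reduced forms (1, 0, 5) vs (-1, 0, -5) ⇒ inequivalent

no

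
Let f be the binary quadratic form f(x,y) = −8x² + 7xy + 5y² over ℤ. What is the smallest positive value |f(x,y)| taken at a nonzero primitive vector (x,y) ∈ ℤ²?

river: ρ → (5,13,-2)
river: ρ → (-2,11,11)
river: ρ → (11,11,-2)
river: ρ → (-2,13,5)
river: ρ → (5,7,-8)
river: ρ → (-8,9,4)
river: ρ → (4,7,-10)
river: ρ → (-10,13,1)
river: ρ → (1,13,-10)
river: ρ → (-10,7,4)
river: ρ → (4,9,-8)
river: ρ → (-8,7,5)
closes: descent 0, river 12
min |a| on river = 1

1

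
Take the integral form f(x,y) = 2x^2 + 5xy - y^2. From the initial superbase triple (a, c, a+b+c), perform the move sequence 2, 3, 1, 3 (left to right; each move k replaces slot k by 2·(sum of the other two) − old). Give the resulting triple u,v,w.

start (2,-1,6) = (f(1,0),f(0,1),f(1,1))
replace slot 2: 2·(2+6) − (-1) = 17 → (2,17,6)
replace slot 3: 2·(2+17) − 6 = 32 → (2,17,32)
replace slot 1: 2·(17+32) − 2 = 96 → (96,17,32)
replace slot 3: 2·(96+17) − 32 = 194 → (96,17,194)

96,17,194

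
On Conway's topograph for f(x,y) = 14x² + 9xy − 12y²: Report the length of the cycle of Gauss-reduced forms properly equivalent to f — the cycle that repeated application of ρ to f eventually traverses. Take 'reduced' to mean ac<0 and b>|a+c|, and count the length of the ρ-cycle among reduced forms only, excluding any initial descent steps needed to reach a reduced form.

D = 753, ⌊√D⌋ = 27
river: ρ → (-12,15,11)
river: ρ → (11,7,-16)
river: ρ → (-16,25,2)
river: ρ → (2,27,-3)
river: ρ → (-3,27,2)
river: ρ → (2,25,-16)
river: ρ → (-16,7,11)
river: ρ → (11,15,-12)
river: ρ → (-12,9,14)
river: ρ → (14,19,-7)
river: ρ → (-7,23,8)
river: ρ → (8,25,-4)
river: ρ → (-4,23,14)
river: ρ → (14,5,-13)
river: ρ → (-13,21,6)
river: ρ → (6,27,-1)
river: ρ → (-1,27,6)
river: ρ → (6,21,-13)
river: ρ → (-13,5,14)
river: ρ → (14,23,-4)
river: ρ → (-4,25,8)
river: ρ → (8,23,-7)
river: ρ → (-7,19,14)
river: ρ → (14,9,-12)
ρ-cycle length = 24 (tail of 0 descent steps not counted)

24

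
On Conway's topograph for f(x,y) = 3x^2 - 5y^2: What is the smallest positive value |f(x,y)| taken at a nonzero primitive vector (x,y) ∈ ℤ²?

descent: ρ → (-5,0,3)
descent: ρ → (3,6,-2)  [lands on river]
river: ρ → (-2,6,3)
closes: descent 2, river 2
min |a| on river = 2

2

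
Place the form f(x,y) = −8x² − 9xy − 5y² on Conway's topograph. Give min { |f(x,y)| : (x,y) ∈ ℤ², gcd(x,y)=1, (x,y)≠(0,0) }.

translate: b→-7 (≡9 mod 16), so (8,9,5)→(8,-7,4)
flip: (8,-7,4)→(4,7,8)
translate: b→-1 (≡7 mod 8), so (4,7,8)→(4,-1,5)
reduced (well bottom): (4,-1,5) with a≤c, −a<b≤a
well minimum |f| = |-4| = 4 (negative-definite)

4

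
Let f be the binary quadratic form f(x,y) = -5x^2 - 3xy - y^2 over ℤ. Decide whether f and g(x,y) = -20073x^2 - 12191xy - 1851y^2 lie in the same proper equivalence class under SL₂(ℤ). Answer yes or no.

D₁ = -11, D₂ = -11
f is negative-definite; reduce −f:
−f: flip: (5,3,1)→(1,-3,5)
−f: translate: b→1 (≡-3 mod 2), so (1,-3,5)→(1,1,3)
−f: reduced (well bottom): (1,1,3) with a≤c, −a<b≤a
flip sign back: reduced form of f is (-1,-1,-3)
g is negative-definite; reduce −g:
−g: flip: (20073,12191,1851)→(1851,-12191,20073)
−g: translate: b→-1085 (≡-12191 mod 3702), so (1851,-12191,20073)→(1851,-1085,159)
−g: flip: (1851,-1085,159)→(159,1085,1851)
−g: translate: b→131 (≡1085 mod 318), so (159,1085,1851)→(159,131,27)
−g: flip: (159,131,27)→(27,-131,159)
−g: translate: b→-23 (≡-131 mod 54), so (27,-131,159)→(27,-23,5)
−g: flip: (27,-23,5)→(5,23,27)
−g: translate: b→3 (≡23 mod 10), so (5,23,27)→(5,3,1)
−g: flip: (5,3,1)→(1,-3,5)
−g: translate: b→1 (≡-3 mod 2), so (1,-3,5)→(1,1,3)
−g: reduced (well bottom): (1,1,3) with a≤c, −a<b≤a
flip sign back: reduced form of g is (-1,-1,-3)
reduced forms (-1, -1, -3) vs (-1, -1, -3) ⇒ equivalent

yes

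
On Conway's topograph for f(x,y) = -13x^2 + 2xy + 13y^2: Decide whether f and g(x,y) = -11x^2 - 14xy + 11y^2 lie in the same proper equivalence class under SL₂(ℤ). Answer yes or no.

D₁ = 680, D₂ = 680
river cycle of f (length 6): (13, 24, -2), (-2, 24, 13), (13, 2, -13), (-13, 24, 2), (2, 24, -13), (-13, 2, 13)
river cycle of g (length 10): (11, 14, -11), (-11, 8, 14), (14, 20, -5), (-5, 20, 14), (14, 8, -11), (-11, 14, 11), (11, 8, -14), (-14, 20, 5), (5, 20, -14), (-14, 8, 11)
cycles differ ⇒ inequivalent

no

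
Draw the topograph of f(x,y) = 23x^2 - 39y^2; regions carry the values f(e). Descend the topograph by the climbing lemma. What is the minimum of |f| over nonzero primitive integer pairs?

descent: ρ → (-39,0,23)
descent: ρ → (23,46,-16)  [lands on river]
river: ρ → (-16,50,17)
river: ρ → (17,52,-13)
river: ρ → (-13,52,17)
river: ρ → (17,50,-16)
river: ρ → (-16,46,23)
closes: descent 2, river 6
min |a| on river = 13

13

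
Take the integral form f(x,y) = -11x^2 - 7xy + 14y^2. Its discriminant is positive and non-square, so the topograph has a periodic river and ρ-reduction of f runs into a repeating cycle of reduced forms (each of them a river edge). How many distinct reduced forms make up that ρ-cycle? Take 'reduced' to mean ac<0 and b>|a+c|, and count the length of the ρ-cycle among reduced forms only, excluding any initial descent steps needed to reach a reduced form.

D = 665, ⌊√D⌋ = 25
descent: ρ → (14,7,-11)  [lands on river]
river: ρ → (-11,15,10)
river: ρ → (10,25,-1)
river: ρ → (-1,25,10)
river: ρ → (10,15,-11)
river: ρ → (-11,7,14)
river: ρ → (14,21,-4)
river: ρ → (-4,19,19)
river: ρ → (19,19,-4)
river: ρ → (-4,21,14)
ρ-cycle length = 10 (tail of 1 descent step not counted)

10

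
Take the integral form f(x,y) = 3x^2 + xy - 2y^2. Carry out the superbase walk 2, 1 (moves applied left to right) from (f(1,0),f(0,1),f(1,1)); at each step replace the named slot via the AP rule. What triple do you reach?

start (3,-2,2) = (f(1,0),f(0,1),f(1,1))
replace slot 2: 2·(3+2) − (-2) = 12 → (3,12,2)
replace slot 1: 2·(12+2) − 3 = 25 → (25,12,2)

25,12,2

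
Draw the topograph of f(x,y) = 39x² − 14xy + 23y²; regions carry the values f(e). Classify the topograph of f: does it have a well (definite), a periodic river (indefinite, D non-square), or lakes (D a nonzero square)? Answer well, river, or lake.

D = b²−4ac = (-14)² − 4·39·23 = -3392
D < 0 ⇒ definite ⇒ every region one sign ⇒ single well

well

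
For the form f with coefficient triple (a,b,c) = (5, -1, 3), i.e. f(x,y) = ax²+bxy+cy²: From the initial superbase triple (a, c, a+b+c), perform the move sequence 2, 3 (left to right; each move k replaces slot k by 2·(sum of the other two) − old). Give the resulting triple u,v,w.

start (5,3,7) = (f(1,0),f(0,1),f(1,1))
replace slot 2: 2·(5+7) − 3 = 21 → (5,21,7)
replace slot 3: 2·(5+21) − 7 = 45 → (5,21,45)

5,21,45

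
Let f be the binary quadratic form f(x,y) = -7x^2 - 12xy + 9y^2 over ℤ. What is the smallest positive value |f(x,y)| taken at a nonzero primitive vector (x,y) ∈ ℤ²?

descent: ρ → (9,12,-7)  [lands on river]
river: ρ → (-7,16,5)
river: ρ → (5,14,-10)
river: ρ → (-10,6,9)
closes: descent 1, river 4
min |a| on river = 5

5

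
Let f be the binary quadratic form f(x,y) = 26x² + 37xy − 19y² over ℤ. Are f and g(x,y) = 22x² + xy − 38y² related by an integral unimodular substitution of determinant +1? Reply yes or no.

D₁ = 3345, D₂ = 3345
river cycle of f (length 26): (-19, 39, 24), (24, 57, -1), (-1, 57, 24), (24, 39, -19), (-19, 37, 26), (26, 15, -30), (-30, 45, 11), (11, 43, -34), (-34, 25, 20), (20, 55, -4), … (16 more)
river cycle of g (length 26): (22, 45, -15), (-15, 45, 22), (22, 43, -17), (-17, 25, 40), (40, 55, -2), (-2, 57, 12), (12, 39, -38), (-38, 37, 13), (13, 41, -32), (-32, 23, 22), … (16 more)
cycles differ ⇒ inequivalent

no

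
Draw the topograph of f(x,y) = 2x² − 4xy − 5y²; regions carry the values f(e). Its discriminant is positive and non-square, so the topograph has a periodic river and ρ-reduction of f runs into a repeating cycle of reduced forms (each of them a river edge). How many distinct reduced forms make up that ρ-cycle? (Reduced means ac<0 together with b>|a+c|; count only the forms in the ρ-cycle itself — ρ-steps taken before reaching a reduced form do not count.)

D = 56, ⌊√D⌋ = 7
descent: ρ → (-5,4,2)  [lands on river]
river: ρ → (2,4,-5)
river: ρ → (-5,6,1)
river: ρ → (1,6,-5)
ρ-cycle length = 4 (tail of 1 descent step not counted)

4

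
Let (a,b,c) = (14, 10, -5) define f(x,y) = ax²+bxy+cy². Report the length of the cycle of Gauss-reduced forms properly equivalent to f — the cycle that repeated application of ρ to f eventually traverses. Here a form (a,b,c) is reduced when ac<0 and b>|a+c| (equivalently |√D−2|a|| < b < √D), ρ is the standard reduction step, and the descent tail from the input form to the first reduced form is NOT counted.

D = 380, ⌊√D⌋ = 19
river: ρ → (-5,10,14)
river: ρ → (14,18,-1)
river: ρ → (-1,18,14)
river: ρ → (14,10,-5)
ρ-cycle length = 4 (tail of 0 descent steps not counted)

4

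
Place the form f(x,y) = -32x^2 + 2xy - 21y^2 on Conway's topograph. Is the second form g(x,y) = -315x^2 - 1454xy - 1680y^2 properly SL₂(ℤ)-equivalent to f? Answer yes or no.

D₁ = -2684, D₂ = -2684
f is negative-definite; reduce −f:
−f: flip: (32,-2,21)→(21,2,32)
−f: reduced (well bottom): (21,2,32) with a≤c, −a<b≤a
flip sign back: reduced form of f is (-21,-2,-32)
g is negative-definite; reduce −g:
−g: translate: b→194 (≡1454 mod 630), so (315,1454,1680)→(315,194,32)
−g: flip: (315,194,32)→(32,-194,315)
−g: translate: b→-2 (≡-194 mod 64), so (32,-194,315)→(32,-2,21)
−g: flip: (32,-2,21)→(21,2,32)
−g: reduced (well bottom): (21,2,32) with a≤c, −a<b≤a
flip sign back: reduced form of g is (-21,-2,-32)
reduced forms (-21, -2, -32) vs (-21, -2, -32) ⇒ equivalent

yes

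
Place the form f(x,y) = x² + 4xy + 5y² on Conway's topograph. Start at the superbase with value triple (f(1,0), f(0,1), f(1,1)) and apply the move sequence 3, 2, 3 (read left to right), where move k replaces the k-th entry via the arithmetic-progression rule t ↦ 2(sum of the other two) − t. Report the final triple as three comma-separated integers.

start (1,5,10) = (f(1,0),f(0,1),f(1,1))
replace slot 3: 2·(1+5) − 10 = 2 → (1,5,2)
replace slot 2: 2·(1+2) − 5 = 1 → (1,1,2)
replace slot 3: 2·(1+1) − 2 = 2 → (1,1,2)

1,1,2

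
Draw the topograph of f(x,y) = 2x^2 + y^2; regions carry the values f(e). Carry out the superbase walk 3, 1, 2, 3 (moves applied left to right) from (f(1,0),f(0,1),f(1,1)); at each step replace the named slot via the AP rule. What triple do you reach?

start (2,1,3) = (f(1,0),f(0,1),f(1,1))
replace slot 3: 2·(2+1) − 3 = 3 → (2,1,3)
replace slot 1: 2·(1+3) − 2 = 6 → (6,1,3)
replace slot 2: 2·(6+3) − 1 = 17 → (6,17,3)
replace slot 3: 2·(6+17) − 3 = 43 → (6,17,43)

6,17,43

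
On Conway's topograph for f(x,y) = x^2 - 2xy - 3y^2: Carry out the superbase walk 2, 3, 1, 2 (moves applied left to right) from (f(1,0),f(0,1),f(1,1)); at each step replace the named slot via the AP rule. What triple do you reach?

start (1,-3,-4) = (f(1,0),f(0,1),f(1,1))
replace slot 2: 2·(1+(-4)) − (-3) = -3 → (1,-3,-4)
replace slot 3: 2·(1+(-3)) − (-4) = 0 → (1,-3,0)
replace slot 1: 2·((-3)+0) − 1 = -7 → (-7,-3,0)
replace slot 2: 2·((-7)+0) − (-3) = -11 → (-7,-11,0)

-7,-11,0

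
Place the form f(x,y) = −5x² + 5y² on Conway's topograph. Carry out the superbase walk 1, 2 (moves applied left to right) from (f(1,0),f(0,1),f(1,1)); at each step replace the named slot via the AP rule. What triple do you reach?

start (-5,5,0) = (f(1,0),f(0,1),f(1,1))
replace slot 1: 2·(5+0) − (-5) = 15 → (15,5,0)
replace slot 2: 2·(15+0) − 5 = 25 → (15,25,0)

15,25,0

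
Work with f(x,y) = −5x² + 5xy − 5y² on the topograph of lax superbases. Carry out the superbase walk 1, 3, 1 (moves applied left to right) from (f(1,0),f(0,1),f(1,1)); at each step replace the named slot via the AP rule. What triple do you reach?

start (-5,-5,-5) = (f(1,0),f(0,1),f(1,1))
replace slot 1: 2·((-5)+(-5)) − (-5) = -15 → (-15,-5,-5)
replace slot 3: 2·((-15)+(-5)) − (-5) = -35 → (-15,-5,-35)
replace slot 1: 2·((-5)+(-35)) − (-15) = -65 → (-65,-5,-35)

-65,-5,-35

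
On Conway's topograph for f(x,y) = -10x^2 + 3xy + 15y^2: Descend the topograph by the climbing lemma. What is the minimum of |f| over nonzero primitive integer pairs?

descent: ρ → (15,-3,-10)
descent: ρ → (-10,23,2)  [lands on river]
river: ρ → (2,21,-21)
river: ρ → (-21,21,2)
river: ρ → (2,23,-10)
river: ρ → (-10,17,8)
river: ρ → (8,15,-12)
river: ρ → (-12,9,11)
river: ρ → (11,13,-10)
river: ρ → (-10,7,14)
river: ρ → (14,21,-3)
river: ρ → (-3,21,14)
river: ρ → (14,7,-10)
river: ρ → (-10,13,11)
river: ρ → (11,9,-12)
river: ρ → (-12,15,8)
river: ρ → (8,17,-10)
closes: descent 2, river 16
min |a| on river = 2

2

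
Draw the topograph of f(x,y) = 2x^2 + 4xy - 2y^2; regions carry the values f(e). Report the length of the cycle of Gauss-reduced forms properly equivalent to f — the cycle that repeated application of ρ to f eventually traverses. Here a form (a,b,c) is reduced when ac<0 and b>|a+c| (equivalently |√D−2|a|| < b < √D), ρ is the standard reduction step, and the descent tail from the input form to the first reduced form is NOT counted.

D = 32, ⌊√D⌋ = 5
river: ρ → (-2,4,2)
river: ρ → (2,4,-2)
ρ-cycle length = 2 (tail of 0 descent steps not counted)

2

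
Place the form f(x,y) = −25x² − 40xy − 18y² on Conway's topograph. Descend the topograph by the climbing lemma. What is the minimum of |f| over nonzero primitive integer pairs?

translate: b→-10 (≡40 mod 50), so (25,40,18)→(25,-10,3)
flip: (25,-10,3)→(3,10,25)
translate: b→-2 (≡10 mod 6), so (3,10,25)→(3,-2,17)
reduced (well bottom): (3,-2,17) with a≤c, −a<b≤a
well minimum |f| = |-3| = 3 (negative-definite)

3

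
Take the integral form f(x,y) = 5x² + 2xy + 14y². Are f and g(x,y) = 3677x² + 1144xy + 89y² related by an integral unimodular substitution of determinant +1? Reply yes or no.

D₁ = -276, D₂ = -276
f: reduced (well bottom): (5,2,14) with a≤c, −a<b≤a
g: flip: (3677,1144,89)→(89,-1144,3677)
g: translate: b→-76 (≡-1144 mod 178), so (89,-1144,3677)→(89,-76,17)
g: flip: (89,-76,17)→(17,76,89)
g: translate: b→8 (≡76 mod 34), so (17,76,89)→(17,8,5)
g: flip: (17,8,5)→(5,-8,17)
g: translate: b→2 (≡-8 mod 10), so (5,-8,17)→(5,2,14)
g: reduced (well bottom): (5,2,14) with a≤c, −a<b≤a
reduced forms (5, 2, 14) vs (5, 2, 14) ⇒ equivalent

yes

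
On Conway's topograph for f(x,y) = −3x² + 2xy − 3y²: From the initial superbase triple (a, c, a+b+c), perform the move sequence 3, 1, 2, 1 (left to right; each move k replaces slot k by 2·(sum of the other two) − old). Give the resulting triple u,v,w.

start (-3,-3,-4) = (f(1,0),f(0,1),f(1,1))
replace slot 3: 2·((-3)+(-3)) − (-4) = -8 → (-3,-3,-8)
replace slot 1: 2·((-3)+(-8)) − (-3) = -19 → (-19,-3,-8)
replace slot 2: 2·((-19)+(-8)) − (-3) = -51 → (-19,-51,-8)
replace slot 1: 2·((-51)+(-8)) − (-19) = -99 → (-99,-51,-8)

-99,-51,-8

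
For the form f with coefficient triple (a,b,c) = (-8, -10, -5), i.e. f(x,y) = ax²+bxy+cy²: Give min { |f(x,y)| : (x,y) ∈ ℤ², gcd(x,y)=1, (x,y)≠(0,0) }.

translate: b→-6 (≡10 mod 16), so (8,10,5)→(8,-6,3)
flip: (8,-6,3)→(3,6,8)
translate: b→0 (≡6 mod 6), so (3,6,8)→(3,0,5)
reduced (well bottom): (3,0,5) with a≤c, −a<b≤a
well minimum |f| = |-3| = 3 (negative-definite)

3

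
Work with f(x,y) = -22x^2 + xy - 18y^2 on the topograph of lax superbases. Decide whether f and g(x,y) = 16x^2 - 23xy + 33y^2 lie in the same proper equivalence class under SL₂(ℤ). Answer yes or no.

D₁ = -1583, D₂ = -1583
f is negative-definite; reduce −f:
−f: flip: (22,-1,18)→(18,1,22)
−f: reduced (well bottom): (18,1,22) with a≤c, −a<b≤a
flip sign back: reduced form of f is (-18,-1,-22)
g: translate: b→9 (≡-23 mod 32), so (16,-23,33)→(16,9,26)
g: reduced (well bottom): (16,9,26) with a≤c, −a<b≤a
reduced forms (-18, -1, -22) vs (16, 9, 26) ⇒ inequivalent

no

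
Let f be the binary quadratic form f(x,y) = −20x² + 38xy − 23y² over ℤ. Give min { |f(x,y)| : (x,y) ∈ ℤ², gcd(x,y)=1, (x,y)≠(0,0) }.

translate: b→2 (≡-38 mod 40), so (20,-38,23)→(20,2,5)
flip: (20,2,5)→(5,-2,20)
reduced (well bottom): (5,-2,20) with a≤c, −a<b≤a
well minimum |f| = |-5| = 5 (negative-definite)

5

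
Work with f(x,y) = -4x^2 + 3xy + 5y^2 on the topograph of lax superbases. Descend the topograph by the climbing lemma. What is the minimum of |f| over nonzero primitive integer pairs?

river: ρ → (5,7,-2)
river: ρ → (-2,9,1)
river: ρ → (1,9,-2)
river: ρ → (-2,7,5)
river: ρ → (5,3,-4)
river: ρ → (-4,5,4)
river: ρ → (4,3,-5)
river: ρ → (-5,7,2)
river: ρ → (2,9,-1)
river: ρ → (-1,9,2)
river: ρ → (2,7,-5)
river: ρ → (-5,3,4)
river: ρ → (4,5,-4)
river: ρ → (-4,3,5)
closes: descent 0, river 14
min |a| on river = 1

1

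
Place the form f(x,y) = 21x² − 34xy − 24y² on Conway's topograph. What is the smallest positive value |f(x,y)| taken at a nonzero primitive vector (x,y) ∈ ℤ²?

descent: ρ → (-24,34,21)  [lands on river]
river: ρ → (21,50,-8)
river: ρ → (-8,46,33)
river: ρ → (33,20,-21)
river: ρ → (-21,22,32)
river: ρ → (32,42,-11)
river: ρ → (-11,46,24)
river: ρ → (24,50,-7)
river: ρ → (-7,48,31)
river: ρ → (31,14,-24)
closes: descent 1, river 10
min |a| on river = 7

7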